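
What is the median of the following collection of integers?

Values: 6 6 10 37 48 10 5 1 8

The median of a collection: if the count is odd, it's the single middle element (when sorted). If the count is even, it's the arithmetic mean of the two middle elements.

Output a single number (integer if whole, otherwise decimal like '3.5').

Answer: 8

Derivation:
Step 1: insert 6 -> lo=[6] (size 1, max 6) hi=[] (size 0) -> median=6
Step 2: insert 6 -> lo=[6] (size 1, max 6) hi=[6] (size 1, min 6) -> median=6
Step 3: insert 10 -> lo=[6, 6] (size 2, max 6) hi=[10] (size 1, min 10) -> median=6
Step 4: insert 37 -> lo=[6, 6] (size 2, max 6) hi=[10, 37] (size 2, min 10) -> median=8
Step 5: insert 48 -> lo=[6, 6, 10] (size 3, max 10) hi=[37, 48] (size 2, min 37) -> median=10
Step 6: insert 10 -> lo=[6, 6, 10] (size 3, max 10) hi=[10, 37, 48] (size 3, min 10) -> median=10
Step 7: insert 5 -> lo=[5, 6, 6, 10] (size 4, max 10) hi=[10, 37, 48] (size 3, min 10) -> median=10
Step 8: insert 1 -> lo=[1, 5, 6, 6] (size 4, max 6) hi=[10, 10, 37, 48] (size 4, min 10) -> median=8
Step 9: insert 8 -> lo=[1, 5, 6, 6, 8] (size 5, max 8) hi=[10, 10, 37, 48] (size 4, min 10) -> median=8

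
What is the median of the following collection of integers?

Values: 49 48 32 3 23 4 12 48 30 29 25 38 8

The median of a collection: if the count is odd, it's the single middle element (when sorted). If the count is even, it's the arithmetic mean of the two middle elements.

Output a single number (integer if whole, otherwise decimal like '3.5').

Answer: 29

Derivation:
Step 1: insert 49 -> lo=[49] (size 1, max 49) hi=[] (size 0) -> median=49
Step 2: insert 48 -> lo=[48] (size 1, max 48) hi=[49] (size 1, min 49) -> median=48.5
Step 3: insert 32 -> lo=[32, 48] (size 2, max 48) hi=[49] (size 1, min 49) -> median=48
Step 4: insert 3 -> lo=[3, 32] (size 2, max 32) hi=[48, 49] (size 2, min 48) -> median=40
Step 5: insert 23 -> lo=[3, 23, 32] (size 3, max 32) hi=[48, 49] (size 2, min 48) -> median=32
Step 6: insert 4 -> lo=[3, 4, 23] (size 3, max 23) hi=[32, 48, 49] (size 3, min 32) -> median=27.5
Step 7: insert 12 -> lo=[3, 4, 12, 23] (size 4, max 23) hi=[32, 48, 49] (size 3, min 32) -> median=23
Step 8: insert 48 -> lo=[3, 4, 12, 23] (size 4, max 23) hi=[32, 48, 48, 49] (size 4, min 32) -> median=27.5
Step 9: insert 30 -> lo=[3, 4, 12, 23, 30] (size 5, max 30) hi=[32, 48, 48, 49] (size 4, min 32) -> median=30
Step 10: insert 29 -> lo=[3, 4, 12, 23, 29] (size 5, max 29) hi=[30, 32, 48, 48, 49] (size 5, min 30) -> median=29.5
Step 11: insert 25 -> lo=[3, 4, 12, 23, 25, 29] (size 6, max 29) hi=[30, 32, 48, 48, 49] (size 5, min 30) -> median=29
Step 12: insert 38 -> lo=[3, 4, 12, 23, 25, 29] (size 6, max 29) hi=[30, 32, 38, 48, 48, 49] (size 6, min 30) -> median=29.5
Step 13: insert 8 -> lo=[3, 4, 8, 12, 23, 25, 29] (size 7, max 29) hi=[30, 32, 38, 48, 48, 49] (size 6, min 30) -> median=29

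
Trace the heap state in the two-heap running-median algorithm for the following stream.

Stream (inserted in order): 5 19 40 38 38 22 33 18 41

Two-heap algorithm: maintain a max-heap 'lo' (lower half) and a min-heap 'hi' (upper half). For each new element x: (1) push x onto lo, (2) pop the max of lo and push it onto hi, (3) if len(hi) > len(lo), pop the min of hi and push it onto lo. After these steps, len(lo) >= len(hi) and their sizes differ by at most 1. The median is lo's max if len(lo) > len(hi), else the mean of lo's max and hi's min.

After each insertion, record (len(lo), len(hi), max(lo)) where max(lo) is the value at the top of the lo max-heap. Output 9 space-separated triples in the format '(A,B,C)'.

Step 1: insert 5 -> lo=[5] hi=[] -> (len(lo)=1, len(hi)=0, max(lo)=5)
Step 2: insert 19 -> lo=[5] hi=[19] -> (len(lo)=1, len(hi)=1, max(lo)=5)
Step 3: insert 40 -> lo=[5, 19] hi=[40] -> (len(lo)=2, len(hi)=1, max(lo)=19)
Step 4: insert 38 -> lo=[5, 19] hi=[38, 40] -> (len(lo)=2, len(hi)=2, max(lo)=19)
Step 5: insert 38 -> lo=[5, 19, 38] hi=[38, 40] -> (len(lo)=3, len(hi)=2, max(lo)=38)
Step 6: insert 22 -> lo=[5, 19, 22] hi=[38, 38, 40] -> (len(lo)=3, len(hi)=3, max(lo)=22)
Step 7: insert 33 -> lo=[5, 19, 22, 33] hi=[38, 38, 40] -> (len(lo)=4, len(hi)=3, max(lo)=33)
Step 8: insert 18 -> lo=[5, 18, 19, 22] hi=[33, 38, 38, 40] -> (len(lo)=4, len(hi)=4, max(lo)=22)
Step 9: insert 41 -> lo=[5, 18, 19, 22, 33] hi=[38, 38, 40, 41] -> (len(lo)=5, len(hi)=4, max(lo)=33)

Answer: (1,0,5) (1,1,5) (2,1,19) (2,2,19) (3,2,38) (3,3,22) (4,3,33) (4,4,22) (5,4,33)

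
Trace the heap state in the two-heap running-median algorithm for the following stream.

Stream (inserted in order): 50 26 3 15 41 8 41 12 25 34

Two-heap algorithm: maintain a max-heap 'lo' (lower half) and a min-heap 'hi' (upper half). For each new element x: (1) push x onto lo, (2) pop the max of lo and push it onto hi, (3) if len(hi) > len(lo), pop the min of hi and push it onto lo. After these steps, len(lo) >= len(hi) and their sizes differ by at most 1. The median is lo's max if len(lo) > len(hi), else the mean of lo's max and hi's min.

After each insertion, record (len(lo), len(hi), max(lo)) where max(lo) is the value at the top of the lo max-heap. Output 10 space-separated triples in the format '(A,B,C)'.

Step 1: insert 50 -> lo=[50] hi=[] -> (len(lo)=1, len(hi)=0, max(lo)=50)
Step 2: insert 26 -> lo=[26] hi=[50] -> (len(lo)=1, len(hi)=1, max(lo)=26)
Step 3: insert 3 -> lo=[3, 26] hi=[50] -> (len(lo)=2, len(hi)=1, max(lo)=26)
Step 4: insert 15 -> lo=[3, 15] hi=[26, 50] -> (len(lo)=2, len(hi)=2, max(lo)=15)
Step 5: insert 41 -> lo=[3, 15, 26] hi=[41, 50] -> (len(lo)=3, len(hi)=2, max(lo)=26)
Step 6: insert 8 -> lo=[3, 8, 15] hi=[26, 41, 50] -> (len(lo)=3, len(hi)=3, max(lo)=15)
Step 7: insert 41 -> lo=[3, 8, 15, 26] hi=[41, 41, 50] -> (len(lo)=4, len(hi)=3, max(lo)=26)
Step 8: insert 12 -> lo=[3, 8, 12, 15] hi=[26, 41, 41, 50] -> (len(lo)=4, len(hi)=4, max(lo)=15)
Step 9: insert 25 -> lo=[3, 8, 12, 15, 25] hi=[26, 41, 41, 50] -> (len(lo)=5, len(hi)=4, max(lo)=25)
Step 10: insert 34 -> lo=[3, 8, 12, 15, 25] hi=[26, 34, 41, 41, 50] -> (len(lo)=5, len(hi)=5, max(lo)=25)

Answer: (1,0,50) (1,1,26) (2,1,26) (2,2,15) (3,2,26) (3,3,15) (4,3,26) (4,4,15) (5,4,25) (5,5,25)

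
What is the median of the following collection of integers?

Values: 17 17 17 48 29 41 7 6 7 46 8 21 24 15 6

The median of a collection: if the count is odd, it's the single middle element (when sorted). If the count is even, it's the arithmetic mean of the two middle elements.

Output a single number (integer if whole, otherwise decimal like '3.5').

Step 1: insert 17 -> lo=[17] (size 1, max 17) hi=[] (size 0) -> median=17
Step 2: insert 17 -> lo=[17] (size 1, max 17) hi=[17] (size 1, min 17) -> median=17
Step 3: insert 17 -> lo=[17, 17] (size 2, max 17) hi=[17] (size 1, min 17) -> median=17
Step 4: insert 48 -> lo=[17, 17] (size 2, max 17) hi=[17, 48] (size 2, min 17) -> median=17
Step 5: insert 29 -> lo=[17, 17, 17] (size 3, max 17) hi=[29, 48] (size 2, min 29) -> median=17
Step 6: insert 41 -> lo=[17, 17, 17] (size 3, max 17) hi=[29, 41, 48] (size 3, min 29) -> median=23
Step 7: insert 7 -> lo=[7, 17, 17, 17] (size 4, max 17) hi=[29, 41, 48] (size 3, min 29) -> median=17
Step 8: insert 6 -> lo=[6, 7, 17, 17] (size 4, max 17) hi=[17, 29, 41, 48] (size 4, min 17) -> median=17
Step 9: insert 7 -> lo=[6, 7, 7, 17, 17] (size 5, max 17) hi=[17, 29, 41, 48] (size 4, min 17) -> median=17
Step 10: insert 46 -> lo=[6, 7, 7, 17, 17] (size 5, max 17) hi=[17, 29, 41, 46, 48] (size 5, min 17) -> median=17
Step 11: insert 8 -> lo=[6, 7, 7, 8, 17, 17] (size 6, max 17) hi=[17, 29, 41, 46, 48] (size 5, min 17) -> median=17
Step 12: insert 21 -> lo=[6, 7, 7, 8, 17, 17] (size 6, max 17) hi=[17, 21, 29, 41, 46, 48] (size 6, min 17) -> median=17
Step 13: insert 24 -> lo=[6, 7, 7, 8, 17, 17, 17] (size 7, max 17) hi=[21, 24, 29, 41, 46, 48] (size 6, min 21) -> median=17
Step 14: insert 15 -> lo=[6, 7, 7, 8, 15, 17, 17] (size 7, max 17) hi=[17, 21, 24, 29, 41, 46, 48] (size 7, min 17) -> median=17
Step 15: insert 6 -> lo=[6, 6, 7, 7, 8, 15, 17, 17] (size 8, max 17) hi=[17, 21, 24, 29, 41, 46, 48] (size 7, min 17) -> median=17

Answer: 17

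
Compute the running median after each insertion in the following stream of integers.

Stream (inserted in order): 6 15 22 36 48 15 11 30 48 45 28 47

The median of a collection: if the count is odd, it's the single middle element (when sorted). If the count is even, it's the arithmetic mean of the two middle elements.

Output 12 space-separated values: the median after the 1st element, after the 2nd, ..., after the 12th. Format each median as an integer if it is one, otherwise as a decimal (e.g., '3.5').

Step 1: insert 6 -> lo=[6] (size 1, max 6) hi=[] (size 0) -> median=6
Step 2: insert 15 -> lo=[6] (size 1, max 6) hi=[15] (size 1, min 15) -> median=10.5
Step 3: insert 22 -> lo=[6, 15] (size 2, max 15) hi=[22] (size 1, min 22) -> median=15
Step 4: insert 36 -> lo=[6, 15] (size 2, max 15) hi=[22, 36] (size 2, min 22) -> median=18.5
Step 5: insert 48 -> lo=[6, 15, 22] (size 3, max 22) hi=[36, 48] (size 2, min 36) -> median=22
Step 6: insert 15 -> lo=[6, 15, 15] (size 3, max 15) hi=[22, 36, 48] (size 3, min 22) -> median=18.5
Step 7: insert 11 -> lo=[6, 11, 15, 15] (size 4, max 15) hi=[22, 36, 48] (size 3, min 22) -> median=15
Step 8: insert 30 -> lo=[6, 11, 15, 15] (size 4, max 15) hi=[22, 30, 36, 48] (size 4, min 22) -> median=18.5
Step 9: insert 48 -> lo=[6, 11, 15, 15, 22] (size 5, max 22) hi=[30, 36, 48, 48] (size 4, min 30) -> median=22
Step 10: insert 45 -> lo=[6, 11, 15, 15, 22] (size 5, max 22) hi=[30, 36, 45, 48, 48] (size 5, min 30) -> median=26
Step 11: insert 28 -> lo=[6, 11, 15, 15, 22, 28] (size 6, max 28) hi=[30, 36, 45, 48, 48] (size 5, min 30) -> median=28
Step 12: insert 47 -> lo=[6, 11, 15, 15, 22, 28] (size 6, max 28) hi=[30, 36, 45, 47, 48, 48] (size 6, min 30) -> median=29

Answer: 6 10.5 15 18.5 22 18.5 15 18.5 22 26 28 29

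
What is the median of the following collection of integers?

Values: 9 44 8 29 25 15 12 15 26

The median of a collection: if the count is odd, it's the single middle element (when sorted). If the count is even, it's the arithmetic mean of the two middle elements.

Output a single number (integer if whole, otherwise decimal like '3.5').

Step 1: insert 9 -> lo=[9] (size 1, max 9) hi=[] (size 0) -> median=9
Step 2: insert 44 -> lo=[9] (size 1, max 9) hi=[44] (size 1, min 44) -> median=26.5
Step 3: insert 8 -> lo=[8, 9] (size 2, max 9) hi=[44] (size 1, min 44) -> median=9
Step 4: insert 29 -> lo=[8, 9] (size 2, max 9) hi=[29, 44] (size 2, min 29) -> median=19
Step 5: insert 25 -> lo=[8, 9, 25] (size 3, max 25) hi=[29, 44] (size 2, min 29) -> median=25
Step 6: insert 15 -> lo=[8, 9, 15] (size 3, max 15) hi=[25, 29, 44] (size 3, min 25) -> median=20
Step 7: insert 12 -> lo=[8, 9, 12, 15] (size 4, max 15) hi=[25, 29, 44] (size 3, min 25) -> median=15
Step 8: insert 15 -> lo=[8, 9, 12, 15] (size 4, max 15) hi=[15, 25, 29, 44] (size 4, min 15) -> median=15
Step 9: insert 26 -> lo=[8, 9, 12, 15, 15] (size 5, max 15) hi=[25, 26, 29, 44] (size 4, min 25) -> median=15

Answer: 15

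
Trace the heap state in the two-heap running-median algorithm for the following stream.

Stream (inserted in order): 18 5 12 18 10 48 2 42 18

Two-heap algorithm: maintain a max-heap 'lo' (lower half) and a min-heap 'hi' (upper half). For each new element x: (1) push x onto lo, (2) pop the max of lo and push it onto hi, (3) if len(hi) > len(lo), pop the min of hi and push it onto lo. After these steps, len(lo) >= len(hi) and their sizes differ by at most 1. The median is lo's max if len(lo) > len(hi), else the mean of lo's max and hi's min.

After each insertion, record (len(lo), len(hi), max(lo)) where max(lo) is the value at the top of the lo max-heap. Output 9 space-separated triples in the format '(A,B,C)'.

Answer: (1,0,18) (1,1,5) (2,1,12) (2,2,12) (3,2,12) (3,3,12) (4,3,12) (4,4,12) (5,4,18)

Derivation:
Step 1: insert 18 -> lo=[18] hi=[] -> (len(lo)=1, len(hi)=0, max(lo)=18)
Step 2: insert 5 -> lo=[5] hi=[18] -> (len(lo)=1, len(hi)=1, max(lo)=5)
Step 3: insert 12 -> lo=[5, 12] hi=[18] -> (len(lo)=2, len(hi)=1, max(lo)=12)
Step 4: insert 18 -> lo=[5, 12] hi=[18, 18] -> (len(lo)=2, len(hi)=2, max(lo)=12)
Step 5: insert 10 -> lo=[5, 10, 12] hi=[18, 18] -> (len(lo)=3, len(hi)=2, max(lo)=12)
Step 6: insert 48 -> lo=[5, 10, 12] hi=[18, 18, 48] -> (len(lo)=3, len(hi)=3, max(lo)=12)
Step 7: insert 2 -> lo=[2, 5, 10, 12] hi=[18, 18, 48] -> (len(lo)=4, len(hi)=3, max(lo)=12)
Step 8: insert 42 -> lo=[2, 5, 10, 12] hi=[18, 18, 42, 48] -> (len(lo)=4, len(hi)=4, max(lo)=12)
Step 9: insert 18 -> lo=[2, 5, 10, 12, 18] hi=[18, 18, 42, 48] -> (len(lo)=5, len(hi)=4, max(lo)=18)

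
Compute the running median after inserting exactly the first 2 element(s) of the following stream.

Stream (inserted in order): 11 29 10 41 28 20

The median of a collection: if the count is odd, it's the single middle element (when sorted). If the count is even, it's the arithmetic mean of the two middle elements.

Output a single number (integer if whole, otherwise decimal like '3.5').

Answer: 20

Derivation:
Step 1: insert 11 -> lo=[11] (size 1, max 11) hi=[] (size 0) -> median=11
Step 2: insert 29 -> lo=[11] (size 1, max 11) hi=[29] (size 1, min 29) -> median=20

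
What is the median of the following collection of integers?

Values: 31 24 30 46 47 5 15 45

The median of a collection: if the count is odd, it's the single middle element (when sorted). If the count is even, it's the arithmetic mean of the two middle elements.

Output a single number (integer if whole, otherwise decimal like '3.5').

Step 1: insert 31 -> lo=[31] (size 1, max 31) hi=[] (size 0) -> median=31
Step 2: insert 24 -> lo=[24] (size 1, max 24) hi=[31] (size 1, min 31) -> median=27.5
Step 3: insert 30 -> lo=[24, 30] (size 2, max 30) hi=[31] (size 1, min 31) -> median=30
Step 4: insert 46 -> lo=[24, 30] (size 2, max 30) hi=[31, 46] (size 2, min 31) -> median=30.5
Step 5: insert 47 -> lo=[24, 30, 31] (size 3, max 31) hi=[46, 47] (size 2, min 46) -> median=31
Step 6: insert 5 -> lo=[5, 24, 30] (size 3, max 30) hi=[31, 46, 47] (size 3, min 31) -> median=30.5
Step 7: insert 15 -> lo=[5, 15, 24, 30] (size 4, max 30) hi=[31, 46, 47] (size 3, min 31) -> median=30
Step 8: insert 45 -> lo=[5, 15, 24, 30] (size 4, max 30) hi=[31, 45, 46, 47] (size 4, min 31) -> median=30.5

Answer: 30.5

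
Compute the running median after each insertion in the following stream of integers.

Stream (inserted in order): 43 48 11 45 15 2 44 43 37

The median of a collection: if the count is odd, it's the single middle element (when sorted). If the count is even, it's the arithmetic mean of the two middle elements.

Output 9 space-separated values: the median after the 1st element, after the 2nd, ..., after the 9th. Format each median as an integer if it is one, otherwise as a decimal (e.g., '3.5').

Answer: 43 45.5 43 44 43 29 43 43 43

Derivation:
Step 1: insert 43 -> lo=[43] (size 1, max 43) hi=[] (size 0) -> median=43
Step 2: insert 48 -> lo=[43] (size 1, max 43) hi=[48] (size 1, min 48) -> median=45.5
Step 3: insert 11 -> lo=[11, 43] (size 2, max 43) hi=[48] (size 1, min 48) -> median=43
Step 4: insert 45 -> lo=[11, 43] (size 2, max 43) hi=[45, 48] (size 2, min 45) -> median=44
Step 5: insert 15 -> lo=[11, 15, 43] (size 3, max 43) hi=[45, 48] (size 2, min 45) -> median=43
Step 6: insert 2 -> lo=[2, 11, 15] (size 3, max 15) hi=[43, 45, 48] (size 3, min 43) -> median=29
Step 7: insert 44 -> lo=[2, 11, 15, 43] (size 4, max 43) hi=[44, 45, 48] (size 3, min 44) -> median=43
Step 8: insert 43 -> lo=[2, 11, 15, 43] (size 4, max 43) hi=[43, 44, 45, 48] (size 4, min 43) -> median=43
Step 9: insert 37 -> lo=[2, 11, 15, 37, 43] (size 5, max 43) hi=[43, 44, 45, 48] (size 4, min 43) -> median=43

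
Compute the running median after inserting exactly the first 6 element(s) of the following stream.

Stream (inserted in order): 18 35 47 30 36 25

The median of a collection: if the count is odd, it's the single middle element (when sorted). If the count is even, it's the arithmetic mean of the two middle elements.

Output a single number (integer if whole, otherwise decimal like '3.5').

Step 1: insert 18 -> lo=[18] (size 1, max 18) hi=[] (size 0) -> median=18
Step 2: insert 35 -> lo=[18] (size 1, max 18) hi=[35] (size 1, min 35) -> median=26.5
Step 3: insert 47 -> lo=[18, 35] (size 2, max 35) hi=[47] (size 1, min 47) -> median=35
Step 4: insert 30 -> lo=[18, 30] (size 2, max 30) hi=[35, 47] (size 2, min 35) -> median=32.5
Step 5: insert 36 -> lo=[18, 30, 35] (size 3, max 35) hi=[36, 47] (size 2, min 36) -> median=35
Step 6: insert 25 -> lo=[18, 25, 30] (size 3, max 30) hi=[35, 36, 47] (size 3, min 35) -> median=32.5

Answer: 32.5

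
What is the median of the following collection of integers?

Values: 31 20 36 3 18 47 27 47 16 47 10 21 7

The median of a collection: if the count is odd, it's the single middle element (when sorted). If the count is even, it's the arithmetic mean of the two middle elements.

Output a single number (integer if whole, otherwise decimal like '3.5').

Answer: 21

Derivation:
Step 1: insert 31 -> lo=[31] (size 1, max 31) hi=[] (size 0) -> median=31
Step 2: insert 20 -> lo=[20] (size 1, max 20) hi=[31] (size 1, min 31) -> median=25.5
Step 3: insert 36 -> lo=[20, 31] (size 2, max 31) hi=[36] (size 1, min 36) -> median=31
Step 4: insert 3 -> lo=[3, 20] (size 2, max 20) hi=[31, 36] (size 2, min 31) -> median=25.5
Step 5: insert 18 -> lo=[3, 18, 20] (size 3, max 20) hi=[31, 36] (size 2, min 31) -> median=20
Step 6: insert 47 -> lo=[3, 18, 20] (size 3, max 20) hi=[31, 36, 47] (size 3, min 31) -> median=25.5
Step 7: insert 27 -> lo=[3, 18, 20, 27] (size 4, max 27) hi=[31, 36, 47] (size 3, min 31) -> median=27
Step 8: insert 47 -> lo=[3, 18, 20, 27] (size 4, max 27) hi=[31, 36, 47, 47] (size 4, min 31) -> median=29
Step 9: insert 16 -> lo=[3, 16, 18, 20, 27] (size 5, max 27) hi=[31, 36, 47, 47] (size 4, min 31) -> median=27
Step 10: insert 47 -> lo=[3, 16, 18, 20, 27] (size 5, max 27) hi=[31, 36, 47, 47, 47] (size 5, min 31) -> median=29
Step 11: insert 10 -> lo=[3, 10, 16, 18, 20, 27] (size 6, max 27) hi=[31, 36, 47, 47, 47] (size 5, min 31) -> median=27
Step 12: insert 21 -> lo=[3, 10, 16, 18, 20, 21] (size 6, max 21) hi=[27, 31, 36, 47, 47, 47] (size 6, min 27) -> median=24
Step 13: insert 7 -> lo=[3, 7, 10, 16, 18, 20, 21] (size 7, max 21) hi=[27, 31, 36, 47, 47, 47] (size 6, min 27) -> median=21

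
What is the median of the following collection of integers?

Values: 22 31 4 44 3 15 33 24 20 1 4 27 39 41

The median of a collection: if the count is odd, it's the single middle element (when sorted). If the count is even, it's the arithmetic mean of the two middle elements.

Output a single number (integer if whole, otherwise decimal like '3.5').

Answer: 23

Derivation:
Step 1: insert 22 -> lo=[22] (size 1, max 22) hi=[] (size 0) -> median=22
Step 2: insert 31 -> lo=[22] (size 1, max 22) hi=[31] (size 1, min 31) -> median=26.5
Step 3: insert 4 -> lo=[4, 22] (size 2, max 22) hi=[31] (size 1, min 31) -> median=22
Step 4: insert 44 -> lo=[4, 22] (size 2, max 22) hi=[31, 44] (size 2, min 31) -> median=26.5
Step 5: insert 3 -> lo=[3, 4, 22] (size 3, max 22) hi=[31, 44] (size 2, min 31) -> median=22
Step 6: insert 15 -> lo=[3, 4, 15] (size 3, max 15) hi=[22, 31, 44] (size 3, min 22) -> median=18.5
Step 7: insert 33 -> lo=[3, 4, 15, 22] (size 4, max 22) hi=[31, 33, 44] (size 3, min 31) -> median=22
Step 8: insert 24 -> lo=[3, 4, 15, 22] (size 4, max 22) hi=[24, 31, 33, 44] (size 4, min 24) -> median=23
Step 9: insert 20 -> lo=[3, 4, 15, 20, 22] (size 5, max 22) hi=[24, 31, 33, 44] (size 4, min 24) -> median=22
Step 10: insert 1 -> lo=[1, 3, 4, 15, 20] (size 5, max 20) hi=[22, 24, 31, 33, 44] (size 5, min 22) -> median=21
Step 11: insert 4 -> lo=[1, 3, 4, 4, 15, 20] (size 6, max 20) hi=[22, 24, 31, 33, 44] (size 5, min 22) -> median=20
Step 12: insert 27 -> lo=[1, 3, 4, 4, 15, 20] (size 6, max 20) hi=[22, 24, 27, 31, 33, 44] (size 6, min 22) -> median=21
Step 13: insert 39 -> lo=[1, 3, 4, 4, 15, 20, 22] (size 7, max 22) hi=[24, 27, 31, 33, 39, 44] (size 6, min 24) -> median=22
Step 14: insert 41 -> lo=[1, 3, 4, 4, 15, 20, 22] (size 7, max 22) hi=[24, 27, 31, 33, 39, 41, 44] (size 7, min 24) -> median=23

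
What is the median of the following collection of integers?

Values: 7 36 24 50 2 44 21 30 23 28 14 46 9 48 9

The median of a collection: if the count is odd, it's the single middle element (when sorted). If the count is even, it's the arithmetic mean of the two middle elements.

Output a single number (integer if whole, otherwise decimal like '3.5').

Answer: 24

Derivation:
Step 1: insert 7 -> lo=[7] (size 1, max 7) hi=[] (size 0) -> median=7
Step 2: insert 36 -> lo=[7] (size 1, max 7) hi=[36] (size 1, min 36) -> median=21.5
Step 3: insert 24 -> lo=[7, 24] (size 2, max 24) hi=[36] (size 1, min 36) -> median=24
Step 4: insert 50 -> lo=[7, 24] (size 2, max 24) hi=[36, 50] (size 2, min 36) -> median=30
Step 5: insert 2 -> lo=[2, 7, 24] (size 3, max 24) hi=[36, 50] (size 2, min 36) -> median=24
Step 6: insert 44 -> lo=[2, 7, 24] (size 3, max 24) hi=[36, 44, 50] (size 3, min 36) -> median=30
Step 7: insert 21 -> lo=[2, 7, 21, 24] (size 4, max 24) hi=[36, 44, 50] (size 3, min 36) -> median=24
Step 8: insert 30 -> lo=[2, 7, 21, 24] (size 4, max 24) hi=[30, 36, 44, 50] (size 4, min 30) -> median=27
Step 9: insert 23 -> lo=[2, 7, 21, 23, 24] (size 5, max 24) hi=[30, 36, 44, 50] (size 4, min 30) -> median=24
Step 10: insert 28 -> lo=[2, 7, 21, 23, 24] (size 5, max 24) hi=[28, 30, 36, 44, 50] (size 5, min 28) -> median=26
Step 11: insert 14 -> lo=[2, 7, 14, 21, 23, 24] (size 6, max 24) hi=[28, 30, 36, 44, 50] (size 5, min 28) -> median=24
Step 12: insert 46 -> lo=[2, 7, 14, 21, 23, 24] (size 6, max 24) hi=[28, 30, 36, 44, 46, 50] (size 6, min 28) -> median=26
Step 13: insert 9 -> lo=[2, 7, 9, 14, 21, 23, 24] (size 7, max 24) hi=[28, 30, 36, 44, 46, 50] (size 6, min 28) -> median=24
Step 14: insert 48 -> lo=[2, 7, 9, 14, 21, 23, 24] (size 7, max 24) hi=[28, 30, 36, 44, 46, 48, 50] (size 7, min 28) -> median=26
Step 15: insert 9 -> lo=[2, 7, 9, 9, 14, 21, 23, 24] (size 8, max 24) hi=[28, 30, 36, 44, 46, 48, 50] (size 7, min 28) -> median=24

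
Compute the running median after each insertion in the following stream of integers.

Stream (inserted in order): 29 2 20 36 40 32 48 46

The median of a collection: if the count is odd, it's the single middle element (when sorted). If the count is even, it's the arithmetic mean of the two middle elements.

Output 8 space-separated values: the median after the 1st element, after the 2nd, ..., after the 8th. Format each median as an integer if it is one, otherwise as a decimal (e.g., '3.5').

Step 1: insert 29 -> lo=[29] (size 1, max 29) hi=[] (size 0) -> median=29
Step 2: insert 2 -> lo=[2] (size 1, max 2) hi=[29] (size 1, min 29) -> median=15.5
Step 3: insert 20 -> lo=[2, 20] (size 2, max 20) hi=[29] (size 1, min 29) -> median=20
Step 4: insert 36 -> lo=[2, 20] (size 2, max 20) hi=[29, 36] (size 2, min 29) -> median=24.5
Step 5: insert 40 -> lo=[2, 20, 29] (size 3, max 29) hi=[36, 40] (size 2, min 36) -> median=29
Step 6: insert 32 -> lo=[2, 20, 29] (size 3, max 29) hi=[32, 36, 40] (size 3, min 32) -> median=30.5
Step 7: insert 48 -> lo=[2, 20, 29, 32] (size 4, max 32) hi=[36, 40, 48] (size 3, min 36) -> median=32
Step 8: insert 46 -> lo=[2, 20, 29, 32] (size 4, max 32) hi=[36, 40, 46, 48] (size 4, min 36) -> median=34

Answer: 29 15.5 20 24.5 29 30.5 32 34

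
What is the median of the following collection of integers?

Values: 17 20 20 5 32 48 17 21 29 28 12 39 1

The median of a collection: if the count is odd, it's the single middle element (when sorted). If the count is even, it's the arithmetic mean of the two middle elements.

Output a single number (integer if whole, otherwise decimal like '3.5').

Step 1: insert 17 -> lo=[17] (size 1, max 17) hi=[] (size 0) -> median=17
Step 2: insert 20 -> lo=[17] (size 1, max 17) hi=[20] (size 1, min 20) -> median=18.5
Step 3: insert 20 -> lo=[17, 20] (size 2, max 20) hi=[20] (size 1, min 20) -> median=20
Step 4: insert 5 -> lo=[5, 17] (size 2, max 17) hi=[20, 20] (size 2, min 20) -> median=18.5
Step 5: insert 32 -> lo=[5, 17, 20] (size 3, max 20) hi=[20, 32] (size 2, min 20) -> median=20
Step 6: insert 48 -> lo=[5, 17, 20] (size 3, max 20) hi=[20, 32, 48] (size 3, min 20) -> median=20
Step 7: insert 17 -> lo=[5, 17, 17, 20] (size 4, max 20) hi=[20, 32, 48] (size 3, min 20) -> median=20
Step 8: insert 21 -> lo=[5, 17, 17, 20] (size 4, max 20) hi=[20, 21, 32, 48] (size 4, min 20) -> median=20
Step 9: insert 29 -> lo=[5, 17, 17, 20, 20] (size 5, max 20) hi=[21, 29, 32, 48] (size 4, min 21) -> median=20
Step 10: insert 28 -> lo=[5, 17, 17, 20, 20] (size 5, max 20) hi=[21, 28, 29, 32, 48] (size 5, min 21) -> median=20.5
Step 11: insert 12 -> lo=[5, 12, 17, 17, 20, 20] (size 6, max 20) hi=[21, 28, 29, 32, 48] (size 5, min 21) -> median=20
Step 12: insert 39 -> lo=[5, 12, 17, 17, 20, 20] (size 6, max 20) hi=[21, 28, 29, 32, 39, 48] (size 6, min 21) -> median=20.5
Step 13: insert 1 -> lo=[1, 5, 12, 17, 17, 20, 20] (size 7, max 20) hi=[21, 28, 29, 32, 39, 48] (size 6, min 21) -> median=20

Answer: 20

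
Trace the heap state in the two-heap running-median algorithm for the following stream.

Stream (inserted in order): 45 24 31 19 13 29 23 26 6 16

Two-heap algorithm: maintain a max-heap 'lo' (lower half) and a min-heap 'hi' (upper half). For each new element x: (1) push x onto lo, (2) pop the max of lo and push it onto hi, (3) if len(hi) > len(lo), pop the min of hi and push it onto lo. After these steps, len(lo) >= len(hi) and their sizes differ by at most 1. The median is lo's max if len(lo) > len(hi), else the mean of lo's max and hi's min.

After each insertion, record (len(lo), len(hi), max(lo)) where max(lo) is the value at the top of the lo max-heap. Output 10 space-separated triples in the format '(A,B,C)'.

Answer: (1,0,45) (1,1,24) (2,1,31) (2,2,24) (3,2,24) (3,3,24) (4,3,24) (4,4,24) (5,4,24) (5,5,23)

Derivation:
Step 1: insert 45 -> lo=[45] hi=[] -> (len(lo)=1, len(hi)=0, max(lo)=45)
Step 2: insert 24 -> lo=[24] hi=[45] -> (len(lo)=1, len(hi)=1, max(lo)=24)
Step 3: insert 31 -> lo=[24, 31] hi=[45] -> (len(lo)=2, len(hi)=1, max(lo)=31)
Step 4: insert 19 -> lo=[19, 24] hi=[31, 45] -> (len(lo)=2, len(hi)=2, max(lo)=24)
Step 5: insert 13 -> lo=[13, 19, 24] hi=[31, 45] -> (len(lo)=3, len(hi)=2, max(lo)=24)
Step 6: insert 29 -> lo=[13, 19, 24] hi=[29, 31, 45] -> (len(lo)=3, len(hi)=3, max(lo)=24)
Step 7: insert 23 -> lo=[13, 19, 23, 24] hi=[29, 31, 45] -> (len(lo)=4, len(hi)=3, max(lo)=24)
Step 8: insert 26 -> lo=[13, 19, 23, 24] hi=[26, 29, 31, 45] -> (len(lo)=4, len(hi)=4, max(lo)=24)
Step 9: insert 6 -> lo=[6, 13, 19, 23, 24] hi=[26, 29, 31, 45] -> (len(lo)=5, len(hi)=4, max(lo)=24)
Step 10: insert 16 -> lo=[6, 13, 16, 19, 23] hi=[24, 26, 29, 31, 45] -> (len(lo)=5, len(hi)=5, max(lo)=23)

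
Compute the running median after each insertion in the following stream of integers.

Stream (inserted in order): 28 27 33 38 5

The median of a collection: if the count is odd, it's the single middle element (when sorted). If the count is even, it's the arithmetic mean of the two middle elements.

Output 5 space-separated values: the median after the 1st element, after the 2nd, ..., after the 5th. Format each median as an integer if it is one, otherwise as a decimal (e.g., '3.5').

Answer: 28 27.5 28 30.5 28

Derivation:
Step 1: insert 28 -> lo=[28] (size 1, max 28) hi=[] (size 0) -> median=28
Step 2: insert 27 -> lo=[27] (size 1, max 27) hi=[28] (size 1, min 28) -> median=27.5
Step 3: insert 33 -> lo=[27, 28] (size 2, max 28) hi=[33] (size 1, min 33) -> median=28
Step 4: insert 38 -> lo=[27, 28] (size 2, max 28) hi=[33, 38] (size 2, min 33) -> median=30.5
Step 5: insert 5 -> lo=[5, 27, 28] (size 3, max 28) hi=[33, 38] (size 2, min 33) -> median=28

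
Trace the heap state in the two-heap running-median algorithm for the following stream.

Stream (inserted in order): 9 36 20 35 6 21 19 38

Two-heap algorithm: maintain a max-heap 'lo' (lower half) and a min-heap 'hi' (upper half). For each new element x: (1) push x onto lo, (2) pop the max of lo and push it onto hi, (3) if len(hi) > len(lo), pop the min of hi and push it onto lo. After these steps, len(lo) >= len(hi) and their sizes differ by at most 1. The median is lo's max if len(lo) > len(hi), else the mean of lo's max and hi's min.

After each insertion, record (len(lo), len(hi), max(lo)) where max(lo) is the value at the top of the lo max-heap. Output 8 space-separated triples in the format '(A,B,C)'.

Answer: (1,0,9) (1,1,9) (2,1,20) (2,2,20) (3,2,20) (3,3,20) (4,3,20) (4,4,20)

Derivation:
Step 1: insert 9 -> lo=[9] hi=[] -> (len(lo)=1, len(hi)=0, max(lo)=9)
Step 2: insert 36 -> lo=[9] hi=[36] -> (len(lo)=1, len(hi)=1, max(lo)=9)
Step 3: insert 20 -> lo=[9, 20] hi=[36] -> (len(lo)=2, len(hi)=1, max(lo)=20)
Step 4: insert 35 -> lo=[9, 20] hi=[35, 36] -> (len(lo)=2, len(hi)=2, max(lo)=20)
Step 5: insert 6 -> lo=[6, 9, 20] hi=[35, 36] -> (len(lo)=3, len(hi)=2, max(lo)=20)
Step 6: insert 21 -> lo=[6, 9, 20] hi=[21, 35, 36] -> (len(lo)=3, len(hi)=3, max(lo)=20)
Step 7: insert 19 -> lo=[6, 9, 19, 20] hi=[21, 35, 36] -> (len(lo)=4, len(hi)=3, max(lo)=20)
Step 8: insert 38 -> lo=[6, 9, 19, 20] hi=[21, 35, 36, 38] -> (len(lo)=4, len(hi)=4, max(lo)=20)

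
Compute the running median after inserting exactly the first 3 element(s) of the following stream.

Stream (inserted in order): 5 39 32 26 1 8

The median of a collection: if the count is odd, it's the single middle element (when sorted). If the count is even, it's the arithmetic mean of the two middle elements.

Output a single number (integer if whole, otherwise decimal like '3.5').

Answer: 32

Derivation:
Step 1: insert 5 -> lo=[5] (size 1, max 5) hi=[] (size 0) -> median=5
Step 2: insert 39 -> lo=[5] (size 1, max 5) hi=[39] (size 1, min 39) -> median=22
Step 3: insert 32 -> lo=[5, 32] (size 2, max 32) hi=[39] (size 1, min 39) -> median=32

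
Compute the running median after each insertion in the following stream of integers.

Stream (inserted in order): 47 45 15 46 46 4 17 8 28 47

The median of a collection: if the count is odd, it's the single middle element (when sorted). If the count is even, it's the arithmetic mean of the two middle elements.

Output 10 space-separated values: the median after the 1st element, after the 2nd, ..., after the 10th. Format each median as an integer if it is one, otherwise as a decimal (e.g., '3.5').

Step 1: insert 47 -> lo=[47] (size 1, max 47) hi=[] (size 0) -> median=47
Step 2: insert 45 -> lo=[45] (size 1, max 45) hi=[47] (size 1, min 47) -> median=46
Step 3: insert 15 -> lo=[15, 45] (size 2, max 45) hi=[47] (size 1, min 47) -> median=45
Step 4: insert 46 -> lo=[15, 45] (size 2, max 45) hi=[46, 47] (size 2, min 46) -> median=45.5
Step 5: insert 46 -> lo=[15, 45, 46] (size 3, max 46) hi=[46, 47] (size 2, min 46) -> median=46
Step 6: insert 4 -> lo=[4, 15, 45] (size 3, max 45) hi=[46, 46, 47] (size 3, min 46) -> median=45.5
Step 7: insert 17 -> lo=[4, 15, 17, 45] (size 4, max 45) hi=[46, 46, 47] (size 3, min 46) -> median=45
Step 8: insert 8 -> lo=[4, 8, 15, 17] (size 4, max 17) hi=[45, 46, 46, 47] (size 4, min 45) -> median=31
Step 9: insert 28 -> lo=[4, 8, 15, 17, 28] (size 5, max 28) hi=[45, 46, 46, 47] (size 4, min 45) -> median=28
Step 10: insert 47 -> lo=[4, 8, 15, 17, 28] (size 5, max 28) hi=[45, 46, 46, 47, 47] (size 5, min 45) -> median=36.5

Answer: 47 46 45 45.5 46 45.5 45 31 28 36.5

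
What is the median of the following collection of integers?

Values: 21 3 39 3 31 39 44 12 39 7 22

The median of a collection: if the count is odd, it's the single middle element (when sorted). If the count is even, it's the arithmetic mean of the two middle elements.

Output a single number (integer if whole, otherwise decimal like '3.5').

Step 1: insert 21 -> lo=[21] (size 1, max 21) hi=[] (size 0) -> median=21
Step 2: insert 3 -> lo=[3] (size 1, max 3) hi=[21] (size 1, min 21) -> median=12
Step 3: insert 39 -> lo=[3, 21] (size 2, max 21) hi=[39] (size 1, min 39) -> median=21
Step 4: insert 3 -> lo=[3, 3] (size 2, max 3) hi=[21, 39] (size 2, min 21) -> median=12
Step 5: insert 31 -> lo=[3, 3, 21] (size 3, max 21) hi=[31, 39] (size 2, min 31) -> median=21
Step 6: insert 39 -> lo=[3, 3, 21] (size 3, max 21) hi=[31, 39, 39] (size 3, min 31) -> median=26
Step 7: insert 44 -> lo=[3, 3, 21, 31] (size 4, max 31) hi=[39, 39, 44] (size 3, min 39) -> median=31
Step 8: insert 12 -> lo=[3, 3, 12, 21] (size 4, max 21) hi=[31, 39, 39, 44] (size 4, min 31) -> median=26
Step 9: insert 39 -> lo=[3, 3, 12, 21, 31] (size 5, max 31) hi=[39, 39, 39, 44] (size 4, min 39) -> median=31
Step 10: insert 7 -> lo=[3, 3, 7, 12, 21] (size 5, max 21) hi=[31, 39, 39, 39, 44] (size 5, min 31) -> median=26
Step 11: insert 22 -> lo=[3, 3, 7, 12, 21, 22] (size 6, max 22) hi=[31, 39, 39, 39, 44] (size 5, min 31) -> median=22

Answer: 22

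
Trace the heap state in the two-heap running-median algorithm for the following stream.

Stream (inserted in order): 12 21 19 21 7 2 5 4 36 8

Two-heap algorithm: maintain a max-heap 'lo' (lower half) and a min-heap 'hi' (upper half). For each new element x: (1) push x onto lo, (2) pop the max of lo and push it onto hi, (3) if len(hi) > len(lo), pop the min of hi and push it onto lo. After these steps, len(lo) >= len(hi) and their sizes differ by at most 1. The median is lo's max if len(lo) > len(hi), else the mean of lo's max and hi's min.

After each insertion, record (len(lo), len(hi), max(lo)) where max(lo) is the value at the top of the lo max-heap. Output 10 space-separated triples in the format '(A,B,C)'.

Answer: (1,0,12) (1,1,12) (2,1,19) (2,2,19) (3,2,19) (3,3,12) (4,3,12) (4,4,7) (5,4,12) (5,5,8)

Derivation:
Step 1: insert 12 -> lo=[12] hi=[] -> (len(lo)=1, len(hi)=0, max(lo)=12)
Step 2: insert 21 -> lo=[12] hi=[21] -> (len(lo)=1, len(hi)=1, max(lo)=12)
Step 3: insert 19 -> lo=[12, 19] hi=[21] -> (len(lo)=2, len(hi)=1, max(lo)=19)
Step 4: insert 21 -> lo=[12, 19] hi=[21, 21] -> (len(lo)=2, len(hi)=2, max(lo)=19)
Step 5: insert 7 -> lo=[7, 12, 19] hi=[21, 21] -> (len(lo)=3, len(hi)=2, max(lo)=19)
Step 6: insert 2 -> lo=[2, 7, 12] hi=[19, 21, 21] -> (len(lo)=3, len(hi)=3, max(lo)=12)
Step 7: insert 5 -> lo=[2, 5, 7, 12] hi=[19, 21, 21] -> (len(lo)=4, len(hi)=3, max(lo)=12)
Step 8: insert 4 -> lo=[2, 4, 5, 7] hi=[12, 19, 21, 21] -> (len(lo)=4, len(hi)=4, max(lo)=7)
Step 9: insert 36 -> lo=[2, 4, 5, 7, 12] hi=[19, 21, 21, 36] -> (len(lo)=5, len(hi)=4, max(lo)=12)
Step 10: insert 8 -> lo=[2, 4, 5, 7, 8] hi=[12, 19, 21, 21, 36] -> (len(lo)=5, len(hi)=5, max(lo)=8)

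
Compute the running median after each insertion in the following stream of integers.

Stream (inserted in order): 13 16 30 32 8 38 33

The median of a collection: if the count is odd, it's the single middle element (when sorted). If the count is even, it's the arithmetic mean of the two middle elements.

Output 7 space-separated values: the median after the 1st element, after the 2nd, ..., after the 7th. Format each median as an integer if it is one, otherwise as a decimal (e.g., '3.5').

Step 1: insert 13 -> lo=[13] (size 1, max 13) hi=[] (size 0) -> median=13
Step 2: insert 16 -> lo=[13] (size 1, max 13) hi=[16] (size 1, min 16) -> median=14.5
Step 3: insert 30 -> lo=[13, 16] (size 2, max 16) hi=[30] (size 1, min 30) -> median=16
Step 4: insert 32 -> lo=[13, 16] (size 2, max 16) hi=[30, 32] (size 2, min 30) -> median=23
Step 5: insert 8 -> lo=[8, 13, 16] (size 3, max 16) hi=[30, 32] (size 2, min 30) -> median=16
Step 6: insert 38 -> lo=[8, 13, 16] (size 3, max 16) hi=[30, 32, 38] (size 3, min 30) -> median=23
Step 7: insert 33 -> lo=[8, 13, 16, 30] (size 4, max 30) hi=[32, 33, 38] (size 3, min 32) -> median=30

Answer: 13 14.5 16 23 16 23 30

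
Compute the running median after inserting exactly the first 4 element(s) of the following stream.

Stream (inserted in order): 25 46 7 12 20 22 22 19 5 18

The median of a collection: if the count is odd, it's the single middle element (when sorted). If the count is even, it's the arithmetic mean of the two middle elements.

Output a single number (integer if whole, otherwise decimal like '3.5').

Answer: 18.5

Derivation:
Step 1: insert 25 -> lo=[25] (size 1, max 25) hi=[] (size 0) -> median=25
Step 2: insert 46 -> lo=[25] (size 1, max 25) hi=[46] (size 1, min 46) -> median=35.5
Step 3: insert 7 -> lo=[7, 25] (size 2, max 25) hi=[46] (size 1, min 46) -> median=25
Step 4: insert 12 -> lo=[7, 12] (size 2, max 12) hi=[25, 46] (size 2, min 25) -> median=18.5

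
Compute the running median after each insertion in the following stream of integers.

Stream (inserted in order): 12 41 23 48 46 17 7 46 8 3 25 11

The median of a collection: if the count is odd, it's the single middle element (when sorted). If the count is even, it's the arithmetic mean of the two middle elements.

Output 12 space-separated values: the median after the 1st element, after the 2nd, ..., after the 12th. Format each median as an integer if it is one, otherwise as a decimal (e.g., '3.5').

Step 1: insert 12 -> lo=[12] (size 1, max 12) hi=[] (size 0) -> median=12
Step 2: insert 41 -> lo=[12] (size 1, max 12) hi=[41] (size 1, min 41) -> median=26.5
Step 3: insert 23 -> lo=[12, 23] (size 2, max 23) hi=[41] (size 1, min 41) -> median=23
Step 4: insert 48 -> lo=[12, 23] (size 2, max 23) hi=[41, 48] (size 2, min 41) -> median=32
Step 5: insert 46 -> lo=[12, 23, 41] (size 3, max 41) hi=[46, 48] (size 2, min 46) -> median=41
Step 6: insert 17 -> lo=[12, 17, 23] (size 3, max 23) hi=[41, 46, 48] (size 3, min 41) -> median=32
Step 7: insert 7 -> lo=[7, 12, 17, 23] (size 4, max 23) hi=[41, 46, 48] (size 3, min 41) -> median=23
Step 8: insert 46 -> lo=[7, 12, 17, 23] (size 4, max 23) hi=[41, 46, 46, 48] (size 4, min 41) -> median=32
Step 9: insert 8 -> lo=[7, 8, 12, 17, 23] (size 5, max 23) hi=[41, 46, 46, 48] (size 4, min 41) -> median=23
Step 10: insert 3 -> lo=[3, 7, 8, 12, 17] (size 5, max 17) hi=[23, 41, 46, 46, 48] (size 5, min 23) -> median=20
Step 11: insert 25 -> lo=[3, 7, 8, 12, 17, 23] (size 6, max 23) hi=[25, 41, 46, 46, 48] (size 5, min 25) -> median=23
Step 12: insert 11 -> lo=[3, 7, 8, 11, 12, 17] (size 6, max 17) hi=[23, 25, 41, 46, 46, 48] (size 6, min 23) -> median=20

Answer: 12 26.5 23 32 41 32 23 32 23 20 23 20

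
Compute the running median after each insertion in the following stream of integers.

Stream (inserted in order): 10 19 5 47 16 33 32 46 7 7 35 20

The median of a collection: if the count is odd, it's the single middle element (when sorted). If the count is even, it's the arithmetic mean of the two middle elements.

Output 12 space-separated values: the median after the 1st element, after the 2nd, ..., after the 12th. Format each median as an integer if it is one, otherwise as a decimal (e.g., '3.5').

Answer: 10 14.5 10 14.5 16 17.5 19 25.5 19 17.5 19 19.5

Derivation:
Step 1: insert 10 -> lo=[10] (size 1, max 10) hi=[] (size 0) -> median=10
Step 2: insert 19 -> lo=[10] (size 1, max 10) hi=[19] (size 1, min 19) -> median=14.5
Step 3: insert 5 -> lo=[5, 10] (size 2, max 10) hi=[19] (size 1, min 19) -> median=10
Step 4: insert 47 -> lo=[5, 10] (size 2, max 10) hi=[19, 47] (size 2, min 19) -> median=14.5
Step 5: insert 16 -> lo=[5, 10, 16] (size 3, max 16) hi=[19, 47] (size 2, min 19) -> median=16
Step 6: insert 33 -> lo=[5, 10, 16] (size 3, max 16) hi=[19, 33, 47] (size 3, min 19) -> median=17.5
Step 7: insert 32 -> lo=[5, 10, 16, 19] (size 4, max 19) hi=[32, 33, 47] (size 3, min 32) -> median=19
Step 8: insert 46 -> lo=[5, 10, 16, 19] (size 4, max 19) hi=[32, 33, 46, 47] (size 4, min 32) -> median=25.5
Step 9: insert 7 -> lo=[5, 7, 10, 16, 19] (size 5, max 19) hi=[32, 33, 46, 47] (size 4, min 32) -> median=19
Step 10: insert 7 -> lo=[5, 7, 7, 10, 16] (size 5, max 16) hi=[19, 32, 33, 46, 47] (size 5, min 19) -> median=17.5
Step 11: insert 35 -> lo=[5, 7, 7, 10, 16, 19] (size 6, max 19) hi=[32, 33, 35, 46, 47] (size 5, min 32) -> median=19
Step 12: insert 20 -> lo=[5, 7, 7, 10, 16, 19] (size 6, max 19) hi=[20, 32, 33, 35, 46, 47] (size 6, min 20) -> median=19.5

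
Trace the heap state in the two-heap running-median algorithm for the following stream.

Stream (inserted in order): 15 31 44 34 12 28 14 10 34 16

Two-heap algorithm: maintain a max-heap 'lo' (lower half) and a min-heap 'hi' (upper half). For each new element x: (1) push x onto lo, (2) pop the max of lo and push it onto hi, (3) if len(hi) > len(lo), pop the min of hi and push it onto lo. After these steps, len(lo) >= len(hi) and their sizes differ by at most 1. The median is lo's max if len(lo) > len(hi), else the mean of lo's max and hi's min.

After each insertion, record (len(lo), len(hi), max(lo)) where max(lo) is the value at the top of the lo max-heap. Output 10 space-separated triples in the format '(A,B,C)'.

Answer: (1,0,15) (1,1,15) (2,1,31) (2,2,31) (3,2,31) (3,3,28) (4,3,28) (4,4,15) (5,4,28) (5,5,16)

Derivation:
Step 1: insert 15 -> lo=[15] hi=[] -> (len(lo)=1, len(hi)=0, max(lo)=15)
Step 2: insert 31 -> lo=[15] hi=[31] -> (len(lo)=1, len(hi)=1, max(lo)=15)
Step 3: insert 44 -> lo=[15, 31] hi=[44] -> (len(lo)=2, len(hi)=1, max(lo)=31)
Step 4: insert 34 -> lo=[15, 31] hi=[34, 44] -> (len(lo)=2, len(hi)=2, max(lo)=31)
Step 5: insert 12 -> lo=[12, 15, 31] hi=[34, 44] -> (len(lo)=3, len(hi)=2, max(lo)=31)
Step 6: insert 28 -> lo=[12, 15, 28] hi=[31, 34, 44] -> (len(lo)=3, len(hi)=3, max(lo)=28)
Step 7: insert 14 -> lo=[12, 14, 15, 28] hi=[31, 34, 44] -> (len(lo)=4, len(hi)=3, max(lo)=28)
Step 8: insert 10 -> lo=[10, 12, 14, 15] hi=[28, 31, 34, 44] -> (len(lo)=4, len(hi)=4, max(lo)=15)
Step 9: insert 34 -> lo=[10, 12, 14, 15, 28] hi=[31, 34, 34, 44] -> (len(lo)=5, len(hi)=4, max(lo)=28)
Step 10: insert 16 -> lo=[10, 12, 14, 15, 16] hi=[28, 31, 34, 34, 44] -> (len(lo)=5, len(hi)=5, max(lo)=16)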